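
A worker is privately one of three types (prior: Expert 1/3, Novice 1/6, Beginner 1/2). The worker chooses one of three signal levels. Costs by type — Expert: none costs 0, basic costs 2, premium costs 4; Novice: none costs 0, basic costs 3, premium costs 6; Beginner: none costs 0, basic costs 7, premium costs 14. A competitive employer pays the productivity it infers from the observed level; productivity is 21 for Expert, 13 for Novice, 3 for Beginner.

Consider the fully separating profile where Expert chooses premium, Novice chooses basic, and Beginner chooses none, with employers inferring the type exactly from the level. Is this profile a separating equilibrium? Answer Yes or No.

No

Separating wages: premium → 21, basic → 13, none → 3.
Expert (assigned premium): none: 3 − 0 = 3; basic: 13 − 2 = 11; premium: 21 − 4 = 17. Expert stays.
Novice (assigned basic): none: 3 − 0 = 3; basic: 13 − 3 = 10; premium: 21 − 6 = 15. Novice prefers premium.
Beginner (assigned none): none: 3 − 0 = 3; basic: 13 − 7 = 6; premium: 21 − 14 = 7. Beginner prefers premium.
At least one type deviates; the separating profile fails.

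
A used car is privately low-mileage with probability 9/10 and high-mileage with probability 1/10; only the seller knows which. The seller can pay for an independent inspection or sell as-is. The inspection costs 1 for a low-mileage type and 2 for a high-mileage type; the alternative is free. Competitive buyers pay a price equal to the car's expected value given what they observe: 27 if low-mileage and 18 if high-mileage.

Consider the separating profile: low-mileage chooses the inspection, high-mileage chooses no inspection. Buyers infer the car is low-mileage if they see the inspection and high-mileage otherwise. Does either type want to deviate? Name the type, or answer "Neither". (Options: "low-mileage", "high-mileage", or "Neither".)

high-mileage

The inspection pays 27; no inspection pays 18.
low-mileage: assigned the inspection, nets 27 − 1 = 26; deviating to no inspection nets 18.
high-mileage: assigned no inspection, nets 18; deviating to the inspection nets 27 − 2 = 25.
The high-mileage type gains 7 by deviating.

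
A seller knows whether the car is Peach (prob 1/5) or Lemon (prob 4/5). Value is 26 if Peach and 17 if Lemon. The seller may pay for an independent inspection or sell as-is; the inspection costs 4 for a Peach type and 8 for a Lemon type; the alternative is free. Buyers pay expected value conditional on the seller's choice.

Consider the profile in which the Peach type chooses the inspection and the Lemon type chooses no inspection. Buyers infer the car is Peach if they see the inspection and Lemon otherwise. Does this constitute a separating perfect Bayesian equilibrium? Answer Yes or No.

Under these beliefs, the inspection earns price 26 and no inspection earns price 17.
Peach: the inspection nets 26 − 4 = 22; no inspection nets 17. Peach prefers the inspection.
Lemon: the inspection nets 26 − 8 = 18; no inspection nets 17. Lemon would deviate to the inspection.
Lemon has a profitable deviation, so the profile is not an equilibrium.

No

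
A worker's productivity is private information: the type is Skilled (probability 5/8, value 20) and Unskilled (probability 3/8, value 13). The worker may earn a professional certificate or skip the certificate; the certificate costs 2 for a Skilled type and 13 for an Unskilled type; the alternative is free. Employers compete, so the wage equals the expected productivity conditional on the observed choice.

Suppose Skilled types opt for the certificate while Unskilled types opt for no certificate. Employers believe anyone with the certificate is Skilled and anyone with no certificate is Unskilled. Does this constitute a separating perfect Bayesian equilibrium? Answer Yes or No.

Yes

Under these beliefs, the certificate earns wage 20 and no certificate earns wage 13.
Skilled: the certificate nets 20 − 2 = 18; no certificate nets 13. Skilled prefers the certificate.
Unskilled: the certificate nets 20 − 13 = 7; no certificate nets 13. Unskilled prefers no certificate.
Neither type deviates, so the separating profile is an equilibrium.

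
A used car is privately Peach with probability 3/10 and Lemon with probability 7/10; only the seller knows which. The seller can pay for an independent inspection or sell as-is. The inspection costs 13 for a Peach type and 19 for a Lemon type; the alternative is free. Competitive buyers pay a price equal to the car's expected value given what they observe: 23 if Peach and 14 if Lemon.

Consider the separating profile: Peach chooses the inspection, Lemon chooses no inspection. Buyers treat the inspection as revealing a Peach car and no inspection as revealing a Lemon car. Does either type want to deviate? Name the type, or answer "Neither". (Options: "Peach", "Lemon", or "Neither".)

The inspection pays 23; no inspection pays 14.
Peach: assigned the inspection, nets 23 − 13 = 10; deviating to no inspection nets 14.
Lemon: assigned no inspection, nets 14; deviating to the inspection nets 23 − 19 = 4.
The Peach type gains 4 by deviating.

Peach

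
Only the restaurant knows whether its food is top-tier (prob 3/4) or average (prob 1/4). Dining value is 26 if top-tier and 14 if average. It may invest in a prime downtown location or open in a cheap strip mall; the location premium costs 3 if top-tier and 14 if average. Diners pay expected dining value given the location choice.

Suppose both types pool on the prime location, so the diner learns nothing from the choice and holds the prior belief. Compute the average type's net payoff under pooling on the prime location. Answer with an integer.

Pooled price premium = 3/4·26 + 1/4·14 = 23.
average pays cost 14 for the prime location, so net payoff = 23 − 14 = 9.

9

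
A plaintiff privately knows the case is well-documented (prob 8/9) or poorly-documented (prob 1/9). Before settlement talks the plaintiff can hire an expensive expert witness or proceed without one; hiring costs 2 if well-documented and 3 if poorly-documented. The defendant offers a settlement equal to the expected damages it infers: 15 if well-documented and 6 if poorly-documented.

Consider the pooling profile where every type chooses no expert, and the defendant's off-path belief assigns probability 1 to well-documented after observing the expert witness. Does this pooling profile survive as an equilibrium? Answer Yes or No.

Yes

On path, the defendant holds the prior and pays 8/9·15 + 1/9·6 = 14. Off path (the expert witness), believing well-documented, it pays 15.
well-documented: no expert nets 14; the expert witness nets 15 − 2 = 13. well-documented stays.
poorly-documented: no expert nets 14; the expert witness nets 15 − 3 = 12. poorly-documented stays.
No type deviates, so pooling is sustained.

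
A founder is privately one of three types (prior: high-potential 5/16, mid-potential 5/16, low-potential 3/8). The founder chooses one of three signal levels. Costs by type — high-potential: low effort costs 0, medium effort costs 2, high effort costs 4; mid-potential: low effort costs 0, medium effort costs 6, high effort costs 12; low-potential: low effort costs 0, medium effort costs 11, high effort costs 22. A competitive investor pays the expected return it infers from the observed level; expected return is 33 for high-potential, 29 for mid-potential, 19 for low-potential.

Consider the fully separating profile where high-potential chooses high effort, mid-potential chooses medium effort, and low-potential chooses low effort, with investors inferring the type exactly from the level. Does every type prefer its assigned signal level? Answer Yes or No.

Yes

Separating valuations: high effort → 33, medium effort → 29, low effort → 19.
high-potential (assigned high effort): low effort: 19 − 0 = 19; medium effort: 29 − 2 = 27; high effort: 33 − 4 = 29. high-potential stays.
mid-potential (assigned medium effort): low effort: 19 − 0 = 19; medium effort: 29 − 6 = 23; high effort: 33 − 12 = 21. mid-potential stays.
low-potential (assigned low effort): low effort: 19 − 0 = 19; medium effort: 29 − 11 = 18; high effort: 33 − 22 = 11. low-potential stays.
Every type prefers its assigned level; separation holds.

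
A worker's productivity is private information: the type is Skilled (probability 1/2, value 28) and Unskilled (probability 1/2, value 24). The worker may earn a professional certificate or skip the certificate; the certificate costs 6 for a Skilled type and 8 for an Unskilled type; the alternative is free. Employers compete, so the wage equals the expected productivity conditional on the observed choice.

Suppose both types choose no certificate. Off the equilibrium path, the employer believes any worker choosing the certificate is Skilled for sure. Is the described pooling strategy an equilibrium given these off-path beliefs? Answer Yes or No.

On path, the employer holds the prior and pays 1/2·28 + 1/2·24 = 26. Off path (the certificate), believing Skilled, it pays 28.
Skilled: no certificate nets 26; the certificate nets 28 − 6 = 22. Skilled stays.
Unskilled: no certificate nets 26; the certificate nets 28 − 8 = 20. Unskilled stays.
No type deviates, so pooling is sustained.

Yes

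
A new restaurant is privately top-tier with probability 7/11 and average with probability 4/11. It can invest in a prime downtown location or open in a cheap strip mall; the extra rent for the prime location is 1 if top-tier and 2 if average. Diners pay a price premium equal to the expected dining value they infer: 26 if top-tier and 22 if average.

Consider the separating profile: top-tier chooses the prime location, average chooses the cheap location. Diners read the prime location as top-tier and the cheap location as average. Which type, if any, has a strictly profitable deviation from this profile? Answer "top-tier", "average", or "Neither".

The prime location pays 26; the cheap location pays 22.
top-tier: assigned the prime location, nets 26 − 1 = 25; deviating to the cheap location nets 22.
average: assigned the cheap location, nets 22; deviating to the prime location nets 26 − 2 = 24.
The average type gains 2 by deviating.

average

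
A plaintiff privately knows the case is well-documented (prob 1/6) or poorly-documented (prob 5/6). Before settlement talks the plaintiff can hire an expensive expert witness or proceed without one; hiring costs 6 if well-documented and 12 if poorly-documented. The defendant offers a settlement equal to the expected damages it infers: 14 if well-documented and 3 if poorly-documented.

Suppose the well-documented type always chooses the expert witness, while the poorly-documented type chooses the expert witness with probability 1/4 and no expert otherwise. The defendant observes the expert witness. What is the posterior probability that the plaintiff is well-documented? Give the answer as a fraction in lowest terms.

P(the expert witness) = (1/6)·1 + (5/6)·(1/4) = 3/8.
By Bayes' rule, P(well-documented | the expert witness) = (1/6) / (3/8) = 4/9.

4/9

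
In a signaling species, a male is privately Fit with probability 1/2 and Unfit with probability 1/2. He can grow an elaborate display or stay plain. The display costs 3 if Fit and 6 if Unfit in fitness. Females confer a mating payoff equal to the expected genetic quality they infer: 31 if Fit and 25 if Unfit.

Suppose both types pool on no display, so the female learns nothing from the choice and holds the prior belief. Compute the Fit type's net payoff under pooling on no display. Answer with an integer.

Pooled mating payoff = 1/2·31 + 1/2·25 = 28.
Fit pays no cost for no display, so net payoff = 28.

28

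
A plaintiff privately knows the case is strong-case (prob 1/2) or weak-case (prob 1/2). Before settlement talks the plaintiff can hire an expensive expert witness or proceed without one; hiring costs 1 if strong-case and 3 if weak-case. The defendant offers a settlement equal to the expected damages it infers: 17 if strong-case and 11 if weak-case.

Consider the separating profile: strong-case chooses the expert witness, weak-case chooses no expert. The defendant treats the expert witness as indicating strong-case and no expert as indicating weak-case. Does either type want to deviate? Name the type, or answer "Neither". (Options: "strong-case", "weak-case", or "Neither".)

weak-case

The expert witness pays 17; no expert pays 11.
strong-case: assigned the expert witness, nets 17 − 1 = 16; deviating to no expert nets 11.
weak-case: assigned no expert, nets 11; deviating to the expert witness nets 17 − 3 = 14.
The weak-case type gains 3 by deviating.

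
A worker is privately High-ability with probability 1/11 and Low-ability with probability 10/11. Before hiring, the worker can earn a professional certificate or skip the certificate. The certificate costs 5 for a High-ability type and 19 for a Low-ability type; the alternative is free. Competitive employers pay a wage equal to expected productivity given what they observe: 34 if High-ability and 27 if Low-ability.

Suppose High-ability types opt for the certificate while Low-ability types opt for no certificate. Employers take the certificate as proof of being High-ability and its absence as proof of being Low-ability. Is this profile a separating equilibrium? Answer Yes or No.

Under these beliefs, the certificate earns wage 34 and no certificate earns wage 27.
High-ability: the certificate nets 34 − 5 = 29; no certificate nets 27. High-ability prefers the certificate.
Low-ability: the certificate nets 34 − 19 = 15; no certificate nets 27. Low-ability prefers no certificate.
Neither type deviates, so the separating profile is an equilibrium.

Yes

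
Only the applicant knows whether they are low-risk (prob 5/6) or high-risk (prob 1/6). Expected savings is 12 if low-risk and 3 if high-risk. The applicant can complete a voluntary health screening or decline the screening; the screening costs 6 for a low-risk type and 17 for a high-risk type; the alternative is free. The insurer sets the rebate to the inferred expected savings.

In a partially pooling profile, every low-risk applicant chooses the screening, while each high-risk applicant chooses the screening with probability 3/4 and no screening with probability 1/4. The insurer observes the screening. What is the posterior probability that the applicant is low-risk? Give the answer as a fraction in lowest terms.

P(the screening) = (5/6)·1 + (1/6)·(3/4) = 23/24.
By Bayes' rule, P(low-risk | the screening) = (5/6) / (23/24) = 20/23.

20/23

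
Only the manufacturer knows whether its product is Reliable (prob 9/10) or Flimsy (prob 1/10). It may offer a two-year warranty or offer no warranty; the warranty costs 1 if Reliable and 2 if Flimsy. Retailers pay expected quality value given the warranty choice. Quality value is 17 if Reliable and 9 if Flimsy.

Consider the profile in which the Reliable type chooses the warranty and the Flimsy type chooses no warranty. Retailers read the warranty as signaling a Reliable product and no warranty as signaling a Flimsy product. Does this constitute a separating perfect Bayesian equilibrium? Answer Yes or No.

Under these beliefs, the warranty earns price 17 and no warranty earns price 9.
Reliable: the warranty nets 17 − 1 = 16; no warranty nets 9. Reliable prefers the warranty.
Flimsy: the warranty nets 17 − 2 = 15; no warranty nets 9. Flimsy would deviate to the warranty.
Flimsy has a profitable deviation, so the profile is not an equilibrium.

No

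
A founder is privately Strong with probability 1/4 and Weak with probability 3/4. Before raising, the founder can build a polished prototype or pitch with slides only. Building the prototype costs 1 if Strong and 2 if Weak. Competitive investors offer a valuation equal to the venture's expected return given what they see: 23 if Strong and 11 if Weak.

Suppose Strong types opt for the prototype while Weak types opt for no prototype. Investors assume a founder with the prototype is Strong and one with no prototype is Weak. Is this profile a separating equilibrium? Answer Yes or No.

No

Under these beliefs, the prototype earns valuation 23 and no prototype earns valuation 11.
Strong: the prototype nets 23 − 1 = 22; no prototype nets 11. Strong prefers the prototype.
Weak: the prototype nets 23 − 2 = 21; no prototype nets 11. Weak would deviate to the prototype.
Weak has a profitable deviation, so the profile is not an equilibrium.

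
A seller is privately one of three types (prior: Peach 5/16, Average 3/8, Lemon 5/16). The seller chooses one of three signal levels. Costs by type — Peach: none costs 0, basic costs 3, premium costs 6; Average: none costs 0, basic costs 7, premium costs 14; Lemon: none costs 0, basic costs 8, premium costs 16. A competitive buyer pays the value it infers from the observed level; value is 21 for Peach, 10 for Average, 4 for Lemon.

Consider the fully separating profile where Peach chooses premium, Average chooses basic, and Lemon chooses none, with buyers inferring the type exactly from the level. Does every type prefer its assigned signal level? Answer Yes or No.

Separating prices: premium → 21, basic → 10, none → 4.
Peach (assigned premium): none: 4 − 0 = 4; basic: 10 − 3 = 7; premium: 21 − 6 = 15. Peach stays.
Average (assigned basic): none: 4 − 0 = 4; basic: 10 − 7 = 3; premium: 21 − 14 = 7. Average prefers premium.
Lemon (assigned none): none: 4 − 0 = 4; basic: 10 − 8 = 2; premium: 21 − 16 = 5. Lemon prefers premium.
At least one type deviates; the separating profile fails.

No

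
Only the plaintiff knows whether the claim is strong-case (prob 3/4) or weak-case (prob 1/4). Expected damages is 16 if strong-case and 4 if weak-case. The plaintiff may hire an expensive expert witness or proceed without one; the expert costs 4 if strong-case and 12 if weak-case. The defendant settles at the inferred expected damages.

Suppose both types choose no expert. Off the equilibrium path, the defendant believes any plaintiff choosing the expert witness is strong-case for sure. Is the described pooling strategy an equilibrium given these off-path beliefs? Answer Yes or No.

Yes

On path, the defendant holds the prior and pays 3/4·16 + 1/4·4 = 13. Off path (the expert witness), believing strong-case, it pays 16.
strong-case: no expert nets 13; the expert witness nets 16 − 4 = 12. strong-case stays.
weak-case: no expert nets 13; the expert witness nets 16 − 12 = 4. weak-case stays.
No type deviates, so pooling is sustained.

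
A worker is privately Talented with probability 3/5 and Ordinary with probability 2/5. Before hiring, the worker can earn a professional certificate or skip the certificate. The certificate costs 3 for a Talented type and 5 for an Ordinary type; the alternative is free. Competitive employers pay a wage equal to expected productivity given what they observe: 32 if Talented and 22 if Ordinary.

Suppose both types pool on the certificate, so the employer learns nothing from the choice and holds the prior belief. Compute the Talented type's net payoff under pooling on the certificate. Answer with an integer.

25

Pooled wage = 3/5·32 + 2/5·22 = 28.
Talented pays cost 3 for the certificate, so net payoff = 28 − 3 = 25.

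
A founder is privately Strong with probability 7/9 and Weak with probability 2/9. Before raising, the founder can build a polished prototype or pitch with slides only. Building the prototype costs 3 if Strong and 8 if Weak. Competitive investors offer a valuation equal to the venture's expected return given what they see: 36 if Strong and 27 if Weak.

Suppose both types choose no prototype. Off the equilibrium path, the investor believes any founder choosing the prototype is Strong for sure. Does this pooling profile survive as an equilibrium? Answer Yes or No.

On path, the investor holds the prior and pays 7/9·36 + 2/9·27 = 34. Off path (the prototype), believing Strong, it pays 36.
Strong: no prototype nets 34; the prototype nets 36 − 3 = 33. Strong stays.
Weak: no prototype nets 34; the prototype nets 36 − 8 = 28. Weak stays.
No type deviates, so pooling is sustained.

Yes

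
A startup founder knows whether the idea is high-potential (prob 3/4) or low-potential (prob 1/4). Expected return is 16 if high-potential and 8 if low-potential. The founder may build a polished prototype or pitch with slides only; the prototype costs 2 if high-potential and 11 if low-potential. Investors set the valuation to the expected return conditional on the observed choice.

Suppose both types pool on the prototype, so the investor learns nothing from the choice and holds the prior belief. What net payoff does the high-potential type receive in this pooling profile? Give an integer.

Pooled valuation = 3/4·16 + 1/4·8 = 14.
high-potential pays cost 2 for the prototype, so net payoff = 14 − 2 = 12.

12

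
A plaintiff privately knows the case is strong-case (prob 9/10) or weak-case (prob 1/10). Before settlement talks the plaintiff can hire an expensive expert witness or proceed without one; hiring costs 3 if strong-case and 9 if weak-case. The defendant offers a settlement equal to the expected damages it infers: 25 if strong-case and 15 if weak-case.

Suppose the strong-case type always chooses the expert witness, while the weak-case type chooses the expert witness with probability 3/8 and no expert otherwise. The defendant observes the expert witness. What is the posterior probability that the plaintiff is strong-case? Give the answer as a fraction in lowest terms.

24/25

P(the expert witness) = (9/10)·1 + (1/10)·(3/8) = 15/16.
By Bayes' rule, P(strong-case | the expert witness) = (9/10) / (15/16) = 24/25.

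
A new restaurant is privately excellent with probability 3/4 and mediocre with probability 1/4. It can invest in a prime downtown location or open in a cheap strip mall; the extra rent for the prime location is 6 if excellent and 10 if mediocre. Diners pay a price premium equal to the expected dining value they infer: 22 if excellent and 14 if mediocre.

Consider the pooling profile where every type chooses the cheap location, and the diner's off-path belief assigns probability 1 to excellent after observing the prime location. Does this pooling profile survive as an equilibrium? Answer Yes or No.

On path, the diner holds the prior and pays 3/4·22 + 1/4·14 = 20. Off path (the prime location), believing excellent, it pays 22.
excellent: the cheap location nets 20; the prime location nets 22 − 6 = 16. excellent stays.
mediocre: the cheap location nets 20; the prime location nets 22 − 10 = 12. mediocre stays.
No type deviates, so pooling is sustained.

Yes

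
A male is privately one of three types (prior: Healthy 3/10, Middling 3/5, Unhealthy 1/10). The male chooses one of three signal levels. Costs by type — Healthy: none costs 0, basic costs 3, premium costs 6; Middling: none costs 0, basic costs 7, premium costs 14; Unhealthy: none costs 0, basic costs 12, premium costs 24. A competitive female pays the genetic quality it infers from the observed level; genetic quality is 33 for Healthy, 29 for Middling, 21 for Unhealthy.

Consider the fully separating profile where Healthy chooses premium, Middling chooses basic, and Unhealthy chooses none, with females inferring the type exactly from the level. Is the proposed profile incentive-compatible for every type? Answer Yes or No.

Yes

Separating mating payoffs: premium → 33, basic → 29, none → 21.
Healthy (assigned premium): none: 21 − 0 = 21; basic: 29 − 3 = 26; premium: 33 − 6 = 27. Healthy stays.
Middling (assigned basic): none: 21 − 0 = 21; basic: 29 − 7 = 22; premium: 33 − 14 = 19. Middling stays.
Unhealthy (assigned none): none: 21 − 0 = 21; basic: 29 − 12 = 17; premium: 33 − 24 = 9. Unhealthy stays.
Every type prefers its assigned level; separation holds.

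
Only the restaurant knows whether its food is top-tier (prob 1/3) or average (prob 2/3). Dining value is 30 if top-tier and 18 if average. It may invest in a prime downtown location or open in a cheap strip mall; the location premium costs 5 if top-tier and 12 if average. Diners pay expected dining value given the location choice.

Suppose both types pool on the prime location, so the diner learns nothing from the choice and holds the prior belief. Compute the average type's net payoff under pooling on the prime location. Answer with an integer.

Pooled price premium = 1/3·30 + 2/3·18 = 22.
average pays cost 12 for the prime location, so net payoff = 22 − 12 = 10.

10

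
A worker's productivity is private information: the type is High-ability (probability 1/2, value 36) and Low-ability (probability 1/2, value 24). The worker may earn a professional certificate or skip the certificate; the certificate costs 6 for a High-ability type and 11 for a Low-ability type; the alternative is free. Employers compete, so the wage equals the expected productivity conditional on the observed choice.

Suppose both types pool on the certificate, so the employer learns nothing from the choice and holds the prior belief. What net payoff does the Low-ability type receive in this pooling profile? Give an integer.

Pooled wage = 1/2·36 + 1/2·24 = 30.
Low-ability pays cost 11 for the certificate, so net payoff = 30 − 11 = 19.

19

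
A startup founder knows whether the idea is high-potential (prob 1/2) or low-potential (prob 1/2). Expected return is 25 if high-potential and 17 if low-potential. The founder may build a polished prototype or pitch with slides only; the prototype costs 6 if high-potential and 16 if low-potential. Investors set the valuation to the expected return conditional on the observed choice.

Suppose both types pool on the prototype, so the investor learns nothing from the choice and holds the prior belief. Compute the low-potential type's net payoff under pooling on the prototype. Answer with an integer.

Pooled valuation = 1/2·25 + 1/2·17 = 21.
low-potential pays cost 16 for the prototype, so net payoff = 21 − 16 = 5.

5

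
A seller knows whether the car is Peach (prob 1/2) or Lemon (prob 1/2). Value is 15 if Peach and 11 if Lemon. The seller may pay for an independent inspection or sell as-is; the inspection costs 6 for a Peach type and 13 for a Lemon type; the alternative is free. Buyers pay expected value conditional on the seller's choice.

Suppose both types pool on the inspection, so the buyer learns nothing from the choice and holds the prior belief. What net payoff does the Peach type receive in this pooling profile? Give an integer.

Pooled price = 1/2·15 + 1/2·11 = 13.
Peach pays cost 6 for the inspection, so net payoff = 13 − 6 = 7.

7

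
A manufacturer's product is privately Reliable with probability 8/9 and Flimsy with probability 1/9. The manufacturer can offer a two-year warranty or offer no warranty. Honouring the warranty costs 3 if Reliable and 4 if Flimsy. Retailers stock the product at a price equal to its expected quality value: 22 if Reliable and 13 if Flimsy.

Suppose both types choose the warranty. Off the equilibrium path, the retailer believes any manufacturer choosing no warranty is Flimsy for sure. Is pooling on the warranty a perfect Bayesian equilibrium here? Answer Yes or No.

Yes

On path, the retailer holds the prior and pays 8/9·22 + 1/9·13 = 21. Off path (no warranty), believing Flimsy, it pays 13.
Reliable: the warranty nets 21 − 3 = 18; no warranty nets 13. Reliable stays.
Flimsy: the warranty nets 21 − 4 = 17; no warranty nets 13. Flimsy stays.
No type deviates, so pooling is sustained.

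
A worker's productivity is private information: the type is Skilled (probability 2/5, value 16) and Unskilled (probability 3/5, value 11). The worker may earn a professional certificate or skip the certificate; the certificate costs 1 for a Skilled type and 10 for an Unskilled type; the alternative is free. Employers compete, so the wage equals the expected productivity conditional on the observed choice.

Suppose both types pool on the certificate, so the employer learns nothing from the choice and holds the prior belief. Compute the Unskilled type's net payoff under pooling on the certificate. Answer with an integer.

3

Pooled wage = 2/5·16 + 3/5·11 = 13.
Unskilled pays cost 10 for the certificate, so net payoff = 13 − 10 = 3.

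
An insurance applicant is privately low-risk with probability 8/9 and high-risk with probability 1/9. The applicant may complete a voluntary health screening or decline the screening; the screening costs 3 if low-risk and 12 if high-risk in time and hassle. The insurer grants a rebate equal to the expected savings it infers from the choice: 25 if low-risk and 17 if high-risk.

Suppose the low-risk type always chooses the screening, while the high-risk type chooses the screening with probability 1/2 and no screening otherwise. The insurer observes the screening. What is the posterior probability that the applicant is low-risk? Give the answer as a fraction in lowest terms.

P(the screening) = (8/9)·1 + (1/9)·(1/2) = 17/18.
By Bayes' rule, P(low-risk | the screening) = (8/9) / (17/18) = 16/17.

16/17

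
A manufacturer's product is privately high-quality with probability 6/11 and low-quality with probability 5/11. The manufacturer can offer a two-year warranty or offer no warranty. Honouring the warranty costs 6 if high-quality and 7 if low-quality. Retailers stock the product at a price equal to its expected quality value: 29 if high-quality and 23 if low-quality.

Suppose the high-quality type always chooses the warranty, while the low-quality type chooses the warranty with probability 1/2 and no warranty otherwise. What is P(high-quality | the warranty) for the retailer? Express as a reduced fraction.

12/17

P(the warranty) = (6/11)·1 + (5/11)·(1/2) = 17/22.
By Bayes' rule, P(high-quality | the warranty) = (6/11) / (17/22) = 12/17.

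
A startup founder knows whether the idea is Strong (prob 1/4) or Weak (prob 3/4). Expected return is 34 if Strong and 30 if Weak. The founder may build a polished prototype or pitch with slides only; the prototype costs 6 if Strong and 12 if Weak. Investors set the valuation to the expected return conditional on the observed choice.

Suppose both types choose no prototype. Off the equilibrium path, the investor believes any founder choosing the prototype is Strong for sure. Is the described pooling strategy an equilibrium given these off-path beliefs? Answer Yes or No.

On path, the investor holds the prior and pays 1/4·34 + 3/4·30 = 31. Off path (the prototype), believing Strong, it pays 34.
Strong: no prototype nets 31; the prototype nets 34 − 6 = 28. Strong stays.
Weak: no prototype nets 31; the prototype nets 34 − 12 = 22. Weak stays.
No type deviates, so pooling is sustained.

Yes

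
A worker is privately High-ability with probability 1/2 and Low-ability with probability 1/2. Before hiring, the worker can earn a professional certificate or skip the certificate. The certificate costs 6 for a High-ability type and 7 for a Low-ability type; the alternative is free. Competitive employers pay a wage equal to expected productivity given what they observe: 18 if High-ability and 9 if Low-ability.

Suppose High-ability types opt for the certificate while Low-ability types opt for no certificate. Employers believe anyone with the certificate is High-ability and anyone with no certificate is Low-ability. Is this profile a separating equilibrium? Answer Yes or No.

No

Under these beliefs, the certificate earns wage 18 and no certificate earns wage 9.
High-ability: the certificate nets 18 − 6 = 12; no certificate nets 9. High-ability prefers the certificate.
Low-ability: the certificate nets 18 − 7 = 11; no certificate nets 9. Low-ability would deviate to the certificate.
Low-ability has a profitable deviation, so the profile is not an equilibrium.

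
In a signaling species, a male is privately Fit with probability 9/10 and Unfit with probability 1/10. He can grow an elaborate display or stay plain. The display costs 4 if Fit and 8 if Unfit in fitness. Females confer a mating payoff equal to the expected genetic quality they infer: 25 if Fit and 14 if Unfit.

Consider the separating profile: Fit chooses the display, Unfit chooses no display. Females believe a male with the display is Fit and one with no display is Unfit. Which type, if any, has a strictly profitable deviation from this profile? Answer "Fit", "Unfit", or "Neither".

Unfit

The display pays 25; no display pays 14.
Fit: assigned the display, nets 25 − 4 = 21; deviating to no display nets 14.
Unfit: assigned no display, nets 14; deviating to the display nets 25 − 8 = 17.
The Unfit type gains 3 by deviating.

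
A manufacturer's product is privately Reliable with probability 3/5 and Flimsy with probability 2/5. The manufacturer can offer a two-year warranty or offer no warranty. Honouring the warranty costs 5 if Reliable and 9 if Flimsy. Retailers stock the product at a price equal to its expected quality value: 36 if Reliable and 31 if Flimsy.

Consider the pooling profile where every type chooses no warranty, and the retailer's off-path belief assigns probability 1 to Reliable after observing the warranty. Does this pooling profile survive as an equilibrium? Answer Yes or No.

On path, the retailer holds the prior and pays 3/5·36 + 2/5·31 = 34. Off path (the warranty), believing Reliable, it pays 36.
Reliable: no warranty nets 34; the warranty nets 36 − 5 = 31. Reliable stays.
Flimsy: no warranty nets 34; the warranty nets 36 − 9 = 27. Flimsy stays.
No type deviates, so pooling is sustained.

Yes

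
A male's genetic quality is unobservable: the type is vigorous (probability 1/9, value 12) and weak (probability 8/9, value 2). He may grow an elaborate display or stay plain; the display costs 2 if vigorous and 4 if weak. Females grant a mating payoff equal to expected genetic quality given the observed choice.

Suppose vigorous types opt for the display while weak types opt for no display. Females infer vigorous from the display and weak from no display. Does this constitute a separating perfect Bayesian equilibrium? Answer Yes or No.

Under these beliefs, the display earns mating payoff 12 and no display earns mating payoff 2.
vigorous: the display nets 12 − 2 = 10; no display nets 2. vigorous prefers the display.
weak: the display nets 12 − 4 = 8; no display nets 2. weak would deviate to the display.
weak has a profitable deviation, so the profile is not an equilibrium.

No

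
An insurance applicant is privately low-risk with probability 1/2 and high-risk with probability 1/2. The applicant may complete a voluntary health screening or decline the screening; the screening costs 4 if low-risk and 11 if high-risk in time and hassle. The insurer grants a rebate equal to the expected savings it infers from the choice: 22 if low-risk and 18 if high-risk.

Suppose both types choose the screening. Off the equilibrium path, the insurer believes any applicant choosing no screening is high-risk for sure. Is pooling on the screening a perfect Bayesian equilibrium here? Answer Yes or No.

On path, the insurer holds the prior and pays 1/2·22 + 1/2·18 = 20. Off path (no screening), believing high-risk, it pays 18.
low-risk: the screening nets 20 − 4 = 16; no screening nets 18. low-risk would deviate.
high-risk: the screening nets 20 − 11 = 9; no screening nets 18. high-risk would deviate.
A type deviates, so pooling fails.

No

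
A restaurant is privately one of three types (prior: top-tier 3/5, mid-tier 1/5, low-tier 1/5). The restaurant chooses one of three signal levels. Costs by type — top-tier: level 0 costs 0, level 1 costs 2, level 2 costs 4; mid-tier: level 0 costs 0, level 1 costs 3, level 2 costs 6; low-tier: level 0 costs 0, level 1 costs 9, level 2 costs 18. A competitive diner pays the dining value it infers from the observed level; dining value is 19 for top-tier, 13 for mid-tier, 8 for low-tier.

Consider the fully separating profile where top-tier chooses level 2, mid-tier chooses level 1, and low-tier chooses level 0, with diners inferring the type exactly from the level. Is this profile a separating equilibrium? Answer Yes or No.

Separating price premiums: level 2 → 19, level 1 → 13, level 0 → 8.
top-tier (assigned level 2): level 0: 8 − 0 = 8; level 1: 13 − 2 = 11; level 2: 19 − 4 = 15. top-tier stays.
mid-tier (assigned level 1): level 0: 8 − 0 = 8; level 1: 13 − 3 = 10; level 2: 19 − 6 = 13. mid-tier prefers level 2.
low-tier (assigned level 0): level 0: 8 − 0 = 8; level 1: 13 − 9 = 4; level 2: 19 − 18 = 1. low-tier stays.
At least one type deviates; the separating profile fails.

No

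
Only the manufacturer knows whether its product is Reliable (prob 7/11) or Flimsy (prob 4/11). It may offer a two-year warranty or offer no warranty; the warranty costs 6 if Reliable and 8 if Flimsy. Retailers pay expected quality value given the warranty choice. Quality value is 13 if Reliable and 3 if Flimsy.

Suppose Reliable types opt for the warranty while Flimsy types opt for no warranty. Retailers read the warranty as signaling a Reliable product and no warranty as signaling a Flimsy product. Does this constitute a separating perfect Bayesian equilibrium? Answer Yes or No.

No

Under these beliefs, the warranty earns price 13 and no warranty earns price 3.
Reliable: the warranty nets 13 − 6 = 7; no warranty nets 3. Reliable prefers the warranty.
Flimsy: the warranty nets 13 − 8 = 5; no warranty nets 3. Flimsy would deviate to the warranty.
Flimsy has a profitable deviation, so the profile is not an equilibrium.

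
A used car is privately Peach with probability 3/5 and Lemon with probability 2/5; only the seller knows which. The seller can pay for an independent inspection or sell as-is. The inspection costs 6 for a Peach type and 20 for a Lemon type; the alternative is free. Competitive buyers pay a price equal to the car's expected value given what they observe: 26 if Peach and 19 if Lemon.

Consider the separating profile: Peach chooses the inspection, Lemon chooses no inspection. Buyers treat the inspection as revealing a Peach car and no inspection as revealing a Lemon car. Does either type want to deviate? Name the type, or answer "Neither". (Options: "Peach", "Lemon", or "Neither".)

Neither

The inspection pays 26; no inspection pays 19.
Peach: assigned the inspection, nets 26 − 6 = 20; deviating to no inspection nets 19.
Lemon: assigned no inspection, nets 19; deviating to the inspection nets 26 − 20 = 6.
Both types strictly prefer their assigned action; no profitable deviation.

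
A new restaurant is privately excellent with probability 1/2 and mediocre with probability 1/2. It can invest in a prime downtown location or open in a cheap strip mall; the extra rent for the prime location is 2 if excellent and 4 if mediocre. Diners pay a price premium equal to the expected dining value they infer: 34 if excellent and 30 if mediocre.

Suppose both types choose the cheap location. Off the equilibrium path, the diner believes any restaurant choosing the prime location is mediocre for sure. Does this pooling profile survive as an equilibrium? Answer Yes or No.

On path, the diner holds the prior and pays 1/2·34 + 1/2·30 = 32. Off path (the prime location), believing mediocre, it pays 30.
excellent: the cheap location nets 32; the prime location nets 30 − 2 = 28. excellent stays.
mediocre: the cheap location nets 32; the prime location nets 30 − 4 = 26. mediocre stays.
No type deviates, so pooling is sustained.

Yes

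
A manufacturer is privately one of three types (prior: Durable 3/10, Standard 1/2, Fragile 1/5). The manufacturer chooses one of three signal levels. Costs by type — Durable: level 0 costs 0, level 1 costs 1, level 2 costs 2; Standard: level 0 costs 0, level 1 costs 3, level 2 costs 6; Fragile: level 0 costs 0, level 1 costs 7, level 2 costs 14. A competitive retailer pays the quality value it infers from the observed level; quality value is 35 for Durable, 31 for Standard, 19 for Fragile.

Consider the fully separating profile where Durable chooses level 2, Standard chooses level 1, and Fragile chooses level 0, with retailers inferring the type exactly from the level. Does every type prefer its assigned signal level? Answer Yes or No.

No

Separating prices: level 2 → 35, level 1 → 31, level 0 → 19.
Durable (assigned level 2): level 0: 19 − 0 = 19; level 1: 31 − 1 = 30; level 2: 35 − 2 = 33. Durable stays.
Standard (assigned level 1): level 0: 19 − 0 = 19; level 1: 31 − 3 = 28; level 2: 35 − 6 = 29. Standard prefers level 2.
Fragile (assigned level 0): level 0: 19 − 0 = 19; level 1: 31 − 7 = 24; level 2: 35 − 14 = 21. Fragile prefers level 1.
At least one type deviates; the separating profile fails.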